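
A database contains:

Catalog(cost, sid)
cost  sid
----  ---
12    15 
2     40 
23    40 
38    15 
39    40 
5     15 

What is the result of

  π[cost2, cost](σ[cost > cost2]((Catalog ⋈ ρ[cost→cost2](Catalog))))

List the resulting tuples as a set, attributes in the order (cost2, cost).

{(12, 38), (2, 23), (2, 39), (23, 39), (5, 12), (5, 38)}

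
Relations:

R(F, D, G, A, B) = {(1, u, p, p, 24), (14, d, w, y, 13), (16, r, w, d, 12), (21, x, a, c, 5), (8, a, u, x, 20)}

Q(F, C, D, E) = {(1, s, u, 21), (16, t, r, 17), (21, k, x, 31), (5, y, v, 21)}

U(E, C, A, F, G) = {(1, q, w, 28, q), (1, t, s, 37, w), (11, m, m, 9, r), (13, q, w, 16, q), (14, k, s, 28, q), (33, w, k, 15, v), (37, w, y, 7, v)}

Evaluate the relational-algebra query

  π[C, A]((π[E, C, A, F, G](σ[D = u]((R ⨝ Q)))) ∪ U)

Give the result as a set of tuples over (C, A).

{(k, s), (m, m), (q, w), (s, p), (t, s), (w, k), (w, y)}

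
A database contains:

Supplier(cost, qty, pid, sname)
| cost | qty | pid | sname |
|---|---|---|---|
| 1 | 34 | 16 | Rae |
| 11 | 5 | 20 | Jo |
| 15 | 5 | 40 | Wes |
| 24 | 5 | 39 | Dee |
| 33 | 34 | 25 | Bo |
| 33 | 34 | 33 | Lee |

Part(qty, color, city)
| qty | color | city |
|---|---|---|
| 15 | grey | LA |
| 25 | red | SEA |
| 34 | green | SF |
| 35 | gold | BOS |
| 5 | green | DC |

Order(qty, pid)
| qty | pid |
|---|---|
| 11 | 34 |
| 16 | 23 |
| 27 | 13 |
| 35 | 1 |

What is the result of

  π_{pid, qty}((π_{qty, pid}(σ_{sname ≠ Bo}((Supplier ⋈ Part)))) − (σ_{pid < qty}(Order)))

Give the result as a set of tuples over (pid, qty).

{(16, 34), (20, 5), (33, 34), (39, 5), (40, 5)}

Joining Supplier and Part on qty yields {(1, 34, 16, Rae, green, SF), (11, 5, 20, Jo, green, DC), (15, 5, 40, Wes, green, DC), (24, 5, 39, Dee, green, DC), (33, 34, 25, Bo, green, SF), (33, 34, 33, Lee, green, SF)}.
Apply σ_{sname ≠ Bo}; surviving tuples: {(1, 34, 16, Rae, green, SF), (11, 5, 20, Jo, green, DC), (15, 5, 40, Wes, green, DC), (24, 5, 39, Dee, green, DC), (33, 34, 33, Lee, green, SF)}
π_{qty, pid} gives {(34, 16), (34, 33), (5, 20), (5, 39), (5, 40)}.
Apply σ_{pid < qty}; surviving tuples: {(27, 13), (35, 1)}
Difference: {(34, 16), (34, 33), (5, 20), (5, 39), (5, 40)} with {(27, 13), (35, 1)} → {(34, 16), (34, 33), (5, 20), (5, 39), (5, 40)}
π_{pid, qty} gives {(16, 34), (20, 5), (33, 34), (39, 5), (40, 5)}.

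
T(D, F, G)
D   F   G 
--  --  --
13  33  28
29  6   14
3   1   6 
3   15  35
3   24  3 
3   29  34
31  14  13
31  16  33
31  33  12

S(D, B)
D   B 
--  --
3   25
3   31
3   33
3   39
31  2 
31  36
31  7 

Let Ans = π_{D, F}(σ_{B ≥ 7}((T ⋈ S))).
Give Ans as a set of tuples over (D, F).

Natural join on D: {(3, 1, 6, 25), (3, 1, 6, 31), (3, 1, 6, 33), (3, 1, 6, 39), (3, 15, 35, 25), (3, 15, 35, 31), (3, 15, 35, 33), (3, 15, 35, 39), (3, 24, 3, 25), (3, 24, 3, 31), (3, 24, 3, 33), (3, 24, 3, 39), (3, 29, 34, 25), (3, 29, 34, 31), (3, 29, 34, 33), (3, 29, 34, 39), (31, 14, 13, 2), (31, 14, 13, 36), (31, 14, 13, 7), (31, 16, 33, 2), (31, 16, 33, 36), (31, 16, 33, 7), (31, 33, 12, 2), (31, 33, 12, 36), (31, 33, 12, 7)}
σ[B ≥ 7]: keep tuples satisfying B ≥ 7 → {(3, 1, 6, 25), (3, 1, 6, 31), (3, 1, 6, 33), (3, 1, 6, 39), (3, 15, 35, 25), (3, 15, 35, 31), (3, 15, 35, 33), (3, 15, 35, 39), (3, 24, 3, 25), (3, 24, 3, 31), (3, 24, 3, 33), (3, 24, 3, 39), (3, 29, 34, 25), (3, 29, 34, 31), (3, 29, 34, 33), (3, 29, 34, 39), (31, 14, 13, 36), (31, 14, 13, 7), (31, 16, 33, 36), (31, 16, 33, 7), (31, 33, 12, 36), (31, 33, 12, 7)}
Keep only column(s) D, F (15 duplicate(s) eliminated): {(3, 1), (3, 15), (3, 24), (3, 29), (31, 14), (31, 16), (31, 33)}

{(3, 1), (3, 15), (3, 24), (3, 29), (31, 14), (31, 16), (31, 33)}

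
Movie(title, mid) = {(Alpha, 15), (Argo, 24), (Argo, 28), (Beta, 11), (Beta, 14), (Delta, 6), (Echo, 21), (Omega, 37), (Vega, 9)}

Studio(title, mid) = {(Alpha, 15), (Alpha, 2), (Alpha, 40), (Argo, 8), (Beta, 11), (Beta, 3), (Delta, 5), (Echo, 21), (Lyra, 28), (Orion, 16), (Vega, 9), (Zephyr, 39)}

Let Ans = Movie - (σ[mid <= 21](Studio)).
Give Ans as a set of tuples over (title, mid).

{(Argo, 24), (Argo, 28), (Beta, 14), (Delta, 6), (Omega, 37)}

Apply σ_{mid <= 21}; surviving tuples: {(Alpha, 15), (Alpha, 2), (Argo, 8), (Beta, 11), (Beta, 3), (Delta, 5), (Echo, 21), (Orion, 16), (Vega, 9)}
Difference: {(Alpha, 15), (Argo, 24), (Argo, 28), (Beta, 11), (Beta, 14), (Delta, 6), (Echo, 21), (Omega, 37), (Vega, 9)} with {(Alpha, 15), (Alpha, 2), (Argo, 8), (Beta, 11), (Beta, 3), (Delta, 5), (Echo, 21), (Orion, 16), (Vega, 9)} → {(Argo, 24), (Argo, 28), (Beta, 14), (Delta, 6), (Omega, 37)}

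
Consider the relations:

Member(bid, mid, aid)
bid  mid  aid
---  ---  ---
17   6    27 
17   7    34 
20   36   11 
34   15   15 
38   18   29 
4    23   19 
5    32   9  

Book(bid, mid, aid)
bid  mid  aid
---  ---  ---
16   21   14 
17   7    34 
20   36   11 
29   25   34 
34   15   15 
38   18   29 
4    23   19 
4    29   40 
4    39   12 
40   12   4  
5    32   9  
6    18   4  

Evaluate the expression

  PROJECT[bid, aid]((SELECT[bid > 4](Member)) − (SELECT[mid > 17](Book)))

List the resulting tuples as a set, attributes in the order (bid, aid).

Selection bid > 4: {(17, 6, 27), (17, 7, 34), (20, 36, 11), (34, 15, 15), (38, 18, 29), (5, 32, 9)}
Selection mid > 17: {(16, 21, 14), (20, 36, 11), (29, 25, 34), (38, 18, 29), (4, 23, 19), (4, 29, 40), (4, 39, 12), (5, 32, 9), (6, 18, 4)}
Set difference of the two operands is {(17, 6, 27), (17, 7, 34), (34, 15, 15)}.
Projecting to bid, aid: {(17, 27), (17, 34), (34, 15)}

{(17, 27), (17, 34), (34, 15)}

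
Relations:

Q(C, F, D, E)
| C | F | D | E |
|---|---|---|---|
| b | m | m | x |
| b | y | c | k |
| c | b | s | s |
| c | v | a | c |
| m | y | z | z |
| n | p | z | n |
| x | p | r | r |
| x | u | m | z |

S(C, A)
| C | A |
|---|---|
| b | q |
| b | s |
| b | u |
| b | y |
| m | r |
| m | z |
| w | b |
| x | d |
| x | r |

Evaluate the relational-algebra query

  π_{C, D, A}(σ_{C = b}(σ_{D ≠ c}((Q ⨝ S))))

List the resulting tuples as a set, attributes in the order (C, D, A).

Joining Q and S on C yields {(b, m, m, x, q), (b, m, m, x, s), (b, m, m, x, u), (b, m, m, x, y), (b, y, c, k, q), (b, y, c, k, s), (b, y, c, k, u), (b, y, c, k, y), (m, y, z, z, r), (m, y, z, z, z), (x, p, r, r, d), (x, p, r, r, r), (x, u, m, z, d), (x, u, m, z, r)}.
Apply σ_{D ≠ c}; surviving tuples: {(b, m, m, x, q), (b, m, m, x, s), (b, m, m, x, u), (b, m, m, x, y), (m, y, z, z, r), (m, y, z, z, z), (x, p, r, r, d), (x, p, r, r, r), (x, u, m, z, d), (x, u, m, z, r)}
Apply σ_{C = b}; surviving tuples: {(b, m, m, x, q), (b, m, m, x, s), (b, m, m, x, u), (b, m, m, x, y)}
π[C, D, A]: project onto (C, D, A) → {(b, m, q), (b, m, s), (b, m, u), (b, m, y)}

{(b, m, q), (b, m, s), (b, m, u), (b, m, y)}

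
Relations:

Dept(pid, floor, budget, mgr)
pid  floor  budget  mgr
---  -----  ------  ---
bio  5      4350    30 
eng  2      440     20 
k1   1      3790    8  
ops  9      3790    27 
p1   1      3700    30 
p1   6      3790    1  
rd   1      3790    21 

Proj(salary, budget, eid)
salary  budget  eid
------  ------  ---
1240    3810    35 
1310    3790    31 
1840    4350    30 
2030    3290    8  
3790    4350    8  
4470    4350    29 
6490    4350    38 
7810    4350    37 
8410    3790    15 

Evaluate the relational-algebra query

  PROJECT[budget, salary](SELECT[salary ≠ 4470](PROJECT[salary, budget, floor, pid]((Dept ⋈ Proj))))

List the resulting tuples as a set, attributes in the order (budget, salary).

{(3790, 1310), (3790, 8410), (4350, 1840), (4350, 3790), (4350, 6490), (4350, 7810)}

Dept ⋈ Proj (natural join on budget): {(bio, 5, 4350, 30, 1840, 30), (bio, 5, 4350, 30, 3790, 8), (bio, 5, 4350, 30, 4470, 29), (bio, 5, 4350, 30, 6490, 38), (bio, 5, 4350, 30, 7810, 37), (k1, 1, 3790, 8, 1310, 31), (k1, 1, 3790, 8, 8410, 15), (ops, 9, 3790, 27, 1310, 31), (ops, 9, 3790, 27, 8410, 15), (p1, 6, 3790, 1, 1310, 31), (p1, 6, 3790, 1, 8410, 15), (rd, 1, 3790, 21, 1310, 31), (rd, 1, 3790, 21, 8410, 15)}
π_{salary, budget, floor, pid} gives {(1310, 3790, 1, k1), (1310, 3790, 1, rd), (1310, 3790, 6, p1), (1310, 3790, 9, ops), (1840, 4350, 5, bio), (3790, 4350, 5, bio), (4470, 4350, 5, bio), (6490, 4350, 5, bio), (7810, 4350, 5, bio), (8410, 3790, 1, k1), (8410, 3790, 1, rd), (8410, 3790, 6, p1), (8410, 3790, 9, ops)}.
Selection salary ≠ 4470: {(1310, 3790, 1, k1), (1310, 3790, 1, rd), (1310, 3790, 6, p1), (1310, 3790, 9, ops), (1840, 4350, 5, bio), (3790, 4350, 5, bio), (6490, 4350, 5, bio), (7810, 4350, 5, bio), (8410, 3790, 1, k1), (8410, 3790, 1, rd), (8410, 3790, 6, p1), (8410, 3790, 9, ops)}
π_{budget, salary} gives {(3790, 1310), (3790, 8410), (4350, 1840), (4350, 3790), (4350, 6490), (4350, 7810)} (6 duplicate(s) eliminated).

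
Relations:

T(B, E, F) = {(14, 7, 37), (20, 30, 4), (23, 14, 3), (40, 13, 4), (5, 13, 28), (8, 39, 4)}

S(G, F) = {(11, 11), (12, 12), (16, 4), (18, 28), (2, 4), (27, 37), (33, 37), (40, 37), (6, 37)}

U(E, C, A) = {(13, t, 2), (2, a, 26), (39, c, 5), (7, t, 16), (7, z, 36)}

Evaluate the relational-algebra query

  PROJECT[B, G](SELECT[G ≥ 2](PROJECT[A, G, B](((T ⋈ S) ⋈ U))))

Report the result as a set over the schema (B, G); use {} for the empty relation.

{(14, 27), (14, 33), (14, 40), (14, 6), (40, 16), (40, 2), (5, 18), (8, 16), (8, 2)}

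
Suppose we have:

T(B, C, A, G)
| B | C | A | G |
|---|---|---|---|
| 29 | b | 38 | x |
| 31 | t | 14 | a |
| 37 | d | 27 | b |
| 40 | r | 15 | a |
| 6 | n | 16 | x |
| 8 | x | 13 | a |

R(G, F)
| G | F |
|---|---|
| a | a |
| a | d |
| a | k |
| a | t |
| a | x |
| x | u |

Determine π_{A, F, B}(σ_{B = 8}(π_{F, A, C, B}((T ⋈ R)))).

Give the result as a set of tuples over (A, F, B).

{(13, a, 8), (13, d, 8), (13, k, 8), (13, t, 8), (13, x, 8)}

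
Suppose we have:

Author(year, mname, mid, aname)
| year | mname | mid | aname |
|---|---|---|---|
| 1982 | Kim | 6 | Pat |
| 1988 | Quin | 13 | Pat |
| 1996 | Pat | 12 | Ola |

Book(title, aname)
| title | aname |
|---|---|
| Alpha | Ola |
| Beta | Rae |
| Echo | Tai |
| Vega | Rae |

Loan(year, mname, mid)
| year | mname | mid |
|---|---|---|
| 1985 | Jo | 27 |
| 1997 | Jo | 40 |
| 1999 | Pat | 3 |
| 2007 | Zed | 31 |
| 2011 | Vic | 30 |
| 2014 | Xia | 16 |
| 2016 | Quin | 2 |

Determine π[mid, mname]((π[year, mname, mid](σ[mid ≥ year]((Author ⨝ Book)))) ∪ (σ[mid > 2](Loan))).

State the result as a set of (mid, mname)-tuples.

Joining Author and Book on aname yields {(1996, Pat, 12, Ola, Alpha)}.
σ[mid ≥ year]: keep tuples satisfying mid ≥ year → {}
π[year, mname, mid]: project onto (year, mname, mid) → {}
σ[mid > 2]: keep tuples satisfying mid > 2 → {(1985, Jo, 27), (1997, Jo, 40), (1999, Pat, 3), (2007, Zed, 31), (2011, Vic, 30), (2014, Xia, 16)}
Set union of the two operands is {(1985, Jo, 27), (1997, Jo, 40), (1999, Pat, 3), (2007, Zed, 31), (2011, Vic, 30), (2014, Xia, 16)}.
π[mid, mname]: project onto (mid, mname) → {(16, Xia), (27, Jo), (3, Pat), (30, Vic), (31, Zed), (40, Jo)}

{(16, Xia), (27, Jo), (3, Pat), (30, Vic), (31, Zed), (40, Jo)}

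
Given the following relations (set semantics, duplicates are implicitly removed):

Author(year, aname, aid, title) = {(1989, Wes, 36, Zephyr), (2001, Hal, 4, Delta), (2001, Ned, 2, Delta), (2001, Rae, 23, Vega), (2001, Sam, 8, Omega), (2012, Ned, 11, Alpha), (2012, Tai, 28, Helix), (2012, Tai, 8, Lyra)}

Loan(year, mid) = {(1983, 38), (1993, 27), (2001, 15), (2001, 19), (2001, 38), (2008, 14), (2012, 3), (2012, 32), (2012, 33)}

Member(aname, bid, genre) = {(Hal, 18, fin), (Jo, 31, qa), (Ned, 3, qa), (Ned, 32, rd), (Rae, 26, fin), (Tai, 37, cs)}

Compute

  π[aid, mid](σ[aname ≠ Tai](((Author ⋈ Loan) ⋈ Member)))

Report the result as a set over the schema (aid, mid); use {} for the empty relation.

Natural join on year: {(2001, Hal, 4, Delta, 15), (2001, Hal, 4, Delta, 19), (2001, Hal, 4, Delta, 38), (2001, Ned, 2, Delta, 15), (2001, Ned, 2, Delta, 19), (2001, Ned, 2, Delta, 38), (2001, Rae, 23, Vega, 15), (2001, Rae, 23, Vega, 19), (2001, Rae, 23, Vega, 38), (2001, Sam, 8, Omega, 15), (2001, Sam, 8, Omega, 19), (2001, Sam, 8, Omega, 38), (2012, Ned, 11, Alpha, 3), (2012, Ned, 11, Alpha, 32), (2012, Ned, 11, Alpha, 33), (2012, Tai, 28, Helix, 3), (2012, Tai, 28, Helix, 32), (2012, Tai, 28, Helix, 33), (2012, Tai, 8, Lyra, 3), (2012, Tai, 8, Lyra, 32), (2012, Tai, 8, Lyra, 33)}
Natural join on aname: {(2001, Hal, 4, Delta, 15, 18, fin), (2001, Hal, 4, Delta, 19, 18, fin), (2001, Hal, 4, Delta, 38, 18, fin), (2001, Ned, 2, Delta, 15, 3, qa), (2001, Ned, 2, Delta, 15, 32, rd), (2001, Ned, 2, Delta, 19, 3, qa), (2001, Ned, 2, Delta, 19, 32, rd), (2001, Ned, 2, Delta, 38, 3, qa), (2001, Ned, 2, Delta, 38, 32, rd), (2001, Rae, 23, Vega, 15, 26, fin), (2001, Rae, 23, Vega, 19, 26, fin), (2001, Rae, 23, Vega, 38, 26, fin), (2012, Ned, 11, Alpha, 3, 3, qa), (2012, Ned, 11, Alpha, 3, 32, rd), (2012, Ned, 11, Alpha, 32, 3, qa), (2012, Ned, 11, Alpha, 32, 32, rd), (2012, Ned, 11, Alpha, 33, 3, qa), (2012, Ned, 11, Alpha, 33, 32, rd), (2012, Tai, 28, Helix, 3, 37, cs), (2012, Tai, 28, Helix, 32, 37, cs), (2012, Tai, 28, Helix, 33, 37, cs), (2012, Tai, 8, Lyra, 3, 37, cs), (2012, Tai, 8, Lyra, 32, 37, cs), (2012, Tai, 8, Lyra, 33, 37, cs)}
Apply σ_{aname ≠ Tai}; surviving tuples: {(2001, Hal, 4, Delta, 15, 18, fin), (2001, Hal, 4, Delta, 19, 18, fin), (2001, Hal, 4, Delta, 38, 18, fin), (2001, Ned, 2, Delta, 15, 3, qa), (2001, Ned, 2, Delta, 15, 32, rd), (2001, Ned, 2, Delta, 19, 3, qa), (2001, Ned, 2, Delta, 19, 32, rd), (2001, Ned, 2, Delta, 38, 3, qa), (2001, Ned, 2, Delta, 38, 32, rd), (2001, Rae, 23, Vega, 15, 26, fin), (2001, Rae, 23, Vega, 19, 26, fin), (2001, Rae, 23, Vega, 38, 26, fin), (2012, Ned, 11, Alpha, 3, 3, qa), (2012, Ned, 11, Alpha, 3, 32, rd), (2012, Ned, 11, Alpha, 32, 3, qa), (2012, Ned, 11, Alpha, 32, 32, rd), (2012, Ned, 11, Alpha, 33, 3, qa), (2012, Ned, 11, Alpha, 33, 32, rd)}
π[aid, mid]: project onto (aid, mid) (6 duplicate(s) eliminated) → {(11, 3), (11, 32), (11, 33), (2, 15), (2, 19), (2, 38), (23, 15), (23, 19), (23, 38), (4, 15), (4, 19), (4, 38)}

{(11, 3), (11, 32), (11, 33), (2, 15), (2, 19), (2, 38), (23, 15), (23, 19), (23, 38), (4, 15), (4, 19), (4, 38)}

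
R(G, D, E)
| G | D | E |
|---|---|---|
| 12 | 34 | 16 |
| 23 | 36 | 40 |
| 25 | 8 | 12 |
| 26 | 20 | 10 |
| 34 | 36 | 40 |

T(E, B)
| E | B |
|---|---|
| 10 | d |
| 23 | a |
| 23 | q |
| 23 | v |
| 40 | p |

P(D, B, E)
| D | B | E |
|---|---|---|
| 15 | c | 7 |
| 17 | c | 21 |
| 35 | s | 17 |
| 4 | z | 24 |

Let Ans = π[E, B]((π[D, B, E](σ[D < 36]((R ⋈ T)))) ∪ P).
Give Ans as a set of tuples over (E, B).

{(10, d), (17, s), (21, c), (24, z), (7, c)}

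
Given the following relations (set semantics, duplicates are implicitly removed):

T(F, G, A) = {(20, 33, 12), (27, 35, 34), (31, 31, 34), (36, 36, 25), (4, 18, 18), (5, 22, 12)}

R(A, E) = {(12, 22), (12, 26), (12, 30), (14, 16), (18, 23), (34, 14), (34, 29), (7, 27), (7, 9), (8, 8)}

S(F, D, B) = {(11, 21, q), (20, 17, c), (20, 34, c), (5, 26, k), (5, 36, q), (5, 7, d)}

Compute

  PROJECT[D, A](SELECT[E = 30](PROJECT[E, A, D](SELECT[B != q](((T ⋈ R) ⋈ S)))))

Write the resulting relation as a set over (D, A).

{(17, 12), (26, 12), (34, 12), (7, 12)}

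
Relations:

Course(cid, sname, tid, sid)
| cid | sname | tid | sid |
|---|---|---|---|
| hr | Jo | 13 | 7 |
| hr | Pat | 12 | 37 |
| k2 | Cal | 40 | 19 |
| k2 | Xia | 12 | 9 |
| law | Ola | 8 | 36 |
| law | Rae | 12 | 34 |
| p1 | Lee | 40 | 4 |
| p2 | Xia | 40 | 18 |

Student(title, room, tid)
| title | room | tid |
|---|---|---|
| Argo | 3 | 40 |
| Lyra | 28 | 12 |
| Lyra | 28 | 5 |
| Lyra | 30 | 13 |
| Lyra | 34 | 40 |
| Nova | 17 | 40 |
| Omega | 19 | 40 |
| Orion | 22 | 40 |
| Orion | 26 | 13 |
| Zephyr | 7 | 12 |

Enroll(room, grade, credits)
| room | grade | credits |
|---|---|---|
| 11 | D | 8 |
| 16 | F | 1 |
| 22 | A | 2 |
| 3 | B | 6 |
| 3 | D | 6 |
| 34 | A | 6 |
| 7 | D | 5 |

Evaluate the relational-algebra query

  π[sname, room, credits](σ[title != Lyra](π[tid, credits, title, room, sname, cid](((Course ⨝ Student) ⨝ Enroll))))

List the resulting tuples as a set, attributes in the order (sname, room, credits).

Course ⋈ Student (natural join on tid): {(hr, Jo, 13, 7, Lyra, 30), (hr, Jo, 13, 7, Orion, 26), (hr, Pat, 12, 37, Lyra, 28), (hr, Pat, 12, 37, Zephyr, 7), (k2, Cal, 40, 19, Argo, 3), (k2, Cal, 40, 19, Lyra, 34), (k2, Cal, 40, 19, Nova, 17), (k2, Cal, 40, 19, Omega, 19), (k2, Cal, 40, 19, Orion, 22), (k2, Xia, 12, 9, Lyra, 28), (k2, Xia, 12, 9, Zephyr, 7), (law, Rae, 12, 34, Lyra, 28), (law, Rae, 12, 34, Zephyr, 7), (p1, Lee, 40, 4, Argo, 3), (p1, Lee, 40, 4, Lyra, 34), (p1, Lee, 40, 4, Nova, 17), (p1, Lee, 40, 4, Omega, 19), (p1, Lee, 40, 4, Orion, 22), (p2, Xia, 40, 18, Argo, 3), (p2, Xia, 40, 18, Lyra, 34), (p2, Xia, 40, 18, Nova, 17), (p2, Xia, 40, 18, Omega, 19), (p2, Xia, 40, 18, Orion, 22)}
(Course ⨝ Student) ⋈ Enroll (natural join on room): {(hr, Pat, 12, 37, Zephyr, 7, D, 5), (k2, Cal, 40, 19, Argo, 3, B, 6), (k2, Cal, 40, 19, Argo, 3, D, 6), (k2, Cal, 40, 19, Lyra, 34, A, 6), (k2, Cal, 40, 19, Orion, 22, A, 2), (k2, Xia, 12, 9, Zephyr, 7, D, 5), (law, Rae, 12, 34, Zephyr, 7, D, 5), (p1, Lee, 40, 4, Argo, 3, B, 6), (p1, Lee, 40, 4, Argo, 3, D, 6), (p1, Lee, 40, 4, Lyra, 34, A, 6), (p1, Lee, 40, 4, Orion, 22, A, 2), (p2, Xia, 40, 18, Argo, 3, B, 6), (p2, Xia, 40, 18, Argo, 3, D, 6), (p2, Xia, 40, 18, Lyra, 34, A, 6), (p2, Xia, 40, 18, Orion, 22, A, 2)}
Keep only column(s) tid, credits, title, room, sname, cid (3 duplicate(s) eliminated): {(12, 5, Zephyr, 7, Pat, hr), (12, 5, Zephyr, 7, Rae, law), (12, 5, Zephyr, 7, Xia, k2), (40, 2, Orion, 22, Cal, k2), (40, 2, Orion, 22, Lee, p1), (40, 2, Orion, 22, Xia, p2), (40, 6, Argo, 3, Cal, k2), (40, 6, Argo, 3, Lee, p1), (40, 6, Argo, 3, Xia, p2), (40, 6, Lyra, 34, Cal, k2), (40, 6, Lyra, 34, Lee, p1), (40, 6, Lyra, 34, Xia, p2)}
Selection title != Lyra: {(12, 5, Zephyr, 7, Pat, hr), (12, 5, Zephyr, 7, Rae, law), (12, 5, Zephyr, 7, Xia, k2), (40, 2, Orion, 22, Cal, k2), (40, 2, Orion, 22, Lee, p1), (40, 2, Orion, 22, Xia, p2), (40, 6, Argo, 3, Cal, k2), (40, 6, Argo, 3, Lee, p1), (40, 6, Argo, 3, Xia, p2)}
Keep only column(s) sname, room, credits: {(Cal, 22, 2), (Cal, 3, 6), (Lee, 22, 2), (Lee, 3, 6), (Pat, 7, 5), (Rae, 7, 5), (Xia, 22, 2), (Xia, 3, 6), (Xia, 7, 5)}

{(Cal, 22, 2), (Cal, 3, 6), (Lee, 22, 2), (Lee, 3, 6), (Pat, 7, 5), (Rae, 7, 5), (Xia, 22, 2), (Xia, 3, 6), (Xia, 7, 5)}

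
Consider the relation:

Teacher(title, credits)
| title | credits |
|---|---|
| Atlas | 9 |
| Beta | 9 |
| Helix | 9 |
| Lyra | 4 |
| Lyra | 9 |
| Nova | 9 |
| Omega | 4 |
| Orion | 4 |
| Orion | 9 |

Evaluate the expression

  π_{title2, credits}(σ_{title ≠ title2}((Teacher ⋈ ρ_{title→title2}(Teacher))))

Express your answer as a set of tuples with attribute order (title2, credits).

ρ[title→title2]: schema becomes (title2, credits); tuples unchanged.
Teacher ⋈ ρ_{title→title2}(Teacher) (natural join on credits): {(Atlas, 9, Atlas), (Atlas, 9, Beta), (Atlas, 9, Helix), (Atlas, 9, Lyra), (Atlas, 9, Nova), (Atlas, 9, Orion), (Beta, 9, Atlas), (Beta, 9, Beta), (Beta, 9, Helix), (Beta, 9, Lyra), (Beta, 9, Nova), (Beta, 9, Orion), (Helix, 9, Atlas), (Helix, 9, Beta), (Helix, 9, Helix), (Helix, 9, Lyra), (Helix, 9, Nova), (Helix, 9, Orion), (Lyra, 4, Lyra), (Lyra, 4, Omega), (Lyra, 4, Orion), (Lyra, 9, Atlas), (Lyra, 9, Beta), (Lyra, 9, Helix), (Lyra, 9, Lyra), (Lyra, 9, Nova), (Lyra, 9, Orion), (Nova, 9, Atlas), (Nova, 9, Beta), (Nova, 9, Helix), (Nova, 9, Lyra), (Nova, 9, Nova), (Nova, 9, Orion), (Omega, 4, Lyra), (Omega, 4, Omega), (Omega, 4, Orion), (Orion, 4, Lyra), (Orion, 4, Omega), (Orion, 4, Orion), (Orion, 9, Atlas), (Orion, 9, Beta), (Orion, 9, Helix), (Orion, 9, Lyra), (Orion, 9, Nova), (Orion, 9, Orion)}
σ[title ≠ title2]: keep tuples satisfying title ≠ title2 → {(Atlas, 9, Beta), (Atlas, 9, Helix), (Atlas, 9, Lyra), (Atlas, 9, Nova), (Atlas, 9, Orion), (Beta, 9, Atlas), (Beta, 9, Helix), (Beta, 9, Lyra), (Beta, 9, Nova), (Beta, 9, Orion), (Helix, 9, Atlas), (Helix, 9, Beta), (Helix, 9, Lyra), (Helix, 9, Nova), (Helix, 9, Orion), (Lyra, 4, Omega), (Lyra, 4, Orion), (Lyra, 9, Atlas), (Lyra, 9, Beta), (Lyra, 9, Helix), (Lyra, 9, Nova), (Lyra, 9, Orion), (Nova, 9, Atlas), (Nova, 9, Beta), (Nova, 9, Helix), (Nova, 9, Lyra), (Nova, 9, Orion), (Omega, 4, Lyra), (Omega, 4, Orion), (Orion, 4, Lyra), (Orion, 4, Omega), (Orion, 9, Atlas), (Orion, 9, Beta), (Orion, 9, Helix), (Orion, 9, Lyra), (Orion, 9, Nova)}
Projecting to title2, credits (27 duplicate(s) eliminated): {(Atlas, 9), (Beta, 9), (Helix, 9), (Lyra, 4), (Lyra, 9), (Nova, 9), (Omega, 4), (Orion, 4), (Orion, 9)}

{(Atlas, 9), (Beta, 9), (Helix, 9), (Lyra, 4), (Lyra, 9), (Nova, 9), (Omega, 4), (Orion, 4), (Orion, 9)}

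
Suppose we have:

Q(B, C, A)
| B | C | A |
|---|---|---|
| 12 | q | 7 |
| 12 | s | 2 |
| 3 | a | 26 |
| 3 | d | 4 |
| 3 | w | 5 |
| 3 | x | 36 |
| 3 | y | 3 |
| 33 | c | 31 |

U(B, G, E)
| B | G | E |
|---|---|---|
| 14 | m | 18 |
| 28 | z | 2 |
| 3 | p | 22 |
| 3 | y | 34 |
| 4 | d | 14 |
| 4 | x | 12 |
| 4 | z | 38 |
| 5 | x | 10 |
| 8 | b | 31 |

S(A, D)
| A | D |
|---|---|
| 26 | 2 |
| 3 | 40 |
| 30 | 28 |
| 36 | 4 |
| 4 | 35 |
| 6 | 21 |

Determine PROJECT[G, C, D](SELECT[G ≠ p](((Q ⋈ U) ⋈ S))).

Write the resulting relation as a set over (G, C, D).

{(y, a, 2), (y, d, 35), (y, x, 4), (y, y, 40)}

Natural join on B: {(3, a, 26, p, 22), (3, a, 26, y, 34), (3, d, 4, p, 22), (3, d, 4, y, 34), (3, w, 5, p, 22), (3, w, 5, y, 34), (3, x, 36, p, 22), (3, x, 36, y, 34), (3, y, 3, p, 22), (3, y, 3, y, 34)}
Natural join on A: {(3, a, 26, p, 22, 2), (3, a, 26, y, 34, 2), (3, d, 4, p, 22, 35), (3, d, 4, y, 34, 35), (3, x, 36, p, 22, 4), (3, x, 36, y, 34, 4), (3, y, 3, p, 22, 40), (3, y, 3, y, 34, 40)}
Filtering on G ≠ p leaves {(3, a, 26, y, 34, 2), (3, d, 4, y, 34, 35), (3, x, 36, y, 34, 4), (3, y, 3, y, 34, 40)}.
Projecting to G, C, D: {(y, a, 2), (y, d, 35), (y, x, 4), (y, y, 40)}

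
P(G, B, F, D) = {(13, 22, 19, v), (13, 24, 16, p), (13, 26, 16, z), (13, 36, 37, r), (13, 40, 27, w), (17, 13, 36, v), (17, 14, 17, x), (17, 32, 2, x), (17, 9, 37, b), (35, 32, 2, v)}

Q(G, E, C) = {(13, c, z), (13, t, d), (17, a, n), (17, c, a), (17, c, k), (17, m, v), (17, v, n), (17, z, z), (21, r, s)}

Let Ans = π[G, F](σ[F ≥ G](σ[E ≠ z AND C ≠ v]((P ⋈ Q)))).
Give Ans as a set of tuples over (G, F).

{(13, 16), (13, 19), (13, 27), (13, 37), (17, 17), (17, 36), (17, 37)}

Joining P and Q on G yields {(13, 22, 19, v, c, z), (13, 22, 19, v, t, d), (13, 24, 16, p, c, z), (13, 24, 16, p, t, d), (13, 26, 16, z, c, z), (13, 26, 16, z, t, d), (13, 36, 37, r, c, z), (13, 36, 37, r, t, d), (13, 40, 27, w, c, z), (13, 40, 27, w, t, d), (17, 13, 36, v, a, n), (17, 13, 36, v, c, a), (17, 13, 36, v, c, k), (17, 13, 36, v, m, v), (17, 13, 36, v, v, n), (17, 13, 36, v, z, z), (17, 14, 17, x, a, n), (17, 14, 17, x, c, a), (17, 14, 17, x, c, k), (17, 14, 17, x, m, v), (17, 14, 17, x, v, n), (17, 14, 17, x, z, z), (17, 32, 2, x, a, n), (17, 32, 2, x, c, a), (17, 32, 2, x, c, k), (17, 32, 2, x, m, v), (17, 32, 2, x, v, n), (17, 32, 2, x, z, z), (17, 9, 37, b, a, n), (17, 9, 37, b, c, a), (17, 9, 37, b, c, k), (17, 9, 37, b, m, v), (17, 9, 37, b, v, n), (17, 9, 37, b, z, z)}.
Filtering on E ≠ z AND C ≠ v leaves {(13, 22, 19, v, c, z), (13, 22, 19, v, t, d), (13, 24, 16, p, c, z), (13, 24, 16, p, t, d), (13, 26, 16, z, c, z), (13, 26, 16, z, t, d), (13, 36, 37, r, c, z), (13, 36, 37, r, t, d), (13, 40, 27, w, c, z), (13, 40, 27, w, t, d), (17, 13, 36, v, a, n), (17, 13, 36, v, c, a), (17, 13, 36, v, c, k), (17, 13, 36, v, v, n), (17, 14, 17, x, a, n), (17, 14, 17, x, c, a), (17, 14, 17, x, c, k), (17, 14, 17, x, v, n), (17, 32, 2, x, a, n), (17, 32, 2, x, c, a), (17, 32, 2, x, c, k), (17, 32, 2, x, v, n), (17, 9, 37, b, a, n), (17, 9, 37, b, c, a), (17, 9, 37, b, c, k), (17, 9, 37, b, v, n)}.
Filtering on F ≥ G leaves {(13, 22, 19, v, c, z), (13, 22, 19, v, t, d), (13, 24, 16, p, c, z), (13, 24, 16, p, t, d), (13, 26, 16, z, c, z), (13, 26, 16, z, t, d), (13, 36, 37, r, c, z), (13, 36, 37, r, t, d), (13, 40, 27, w, c, z), (13, 40, 27, w, t, d), (17, 13, 36, v, a, n), (17, 13, 36, v, c, a), (17, 13, 36, v, c, k), (17, 13, 36, v, v, n), (17, 14, 17, x, a, n), (17, 14, 17, x, c, a), (17, 14, 17, x, c, k), (17, 14, 17, x, v, n), (17, 9, 37, b, a, n), (17, 9, 37, b, c, a), (17, 9, 37, b, c, k), (17, 9, 37, b, v, n)}.
π[G, F]: project onto (G, F) (15 duplicate(s) eliminated) → {(13, 16), (13, 19), (13, 27), (13, 37), (17, 17), (17, 36), (17, 37)}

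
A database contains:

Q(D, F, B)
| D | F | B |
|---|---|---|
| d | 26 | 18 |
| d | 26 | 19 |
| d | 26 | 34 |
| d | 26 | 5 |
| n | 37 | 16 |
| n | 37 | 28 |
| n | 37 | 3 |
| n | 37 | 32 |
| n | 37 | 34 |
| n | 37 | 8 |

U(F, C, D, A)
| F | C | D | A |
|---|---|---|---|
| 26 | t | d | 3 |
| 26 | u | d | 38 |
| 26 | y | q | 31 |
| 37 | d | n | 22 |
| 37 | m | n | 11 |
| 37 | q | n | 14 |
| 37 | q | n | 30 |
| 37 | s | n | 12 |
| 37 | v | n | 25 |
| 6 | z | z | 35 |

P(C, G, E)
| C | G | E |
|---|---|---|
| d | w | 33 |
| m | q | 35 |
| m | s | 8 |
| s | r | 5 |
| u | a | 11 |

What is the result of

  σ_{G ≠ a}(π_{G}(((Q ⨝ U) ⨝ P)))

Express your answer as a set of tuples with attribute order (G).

Natural join on D, F: {(d, 26, 18, t, 3), (d, 26, 18, u, 38), (d, 26, 19, t, 3), (d, 26, 19, u, 38), (d, 26, 34, t, 3), (d, 26, 34, u, 38), (d, 26, 5, t, 3), (d, 26, 5, u, 38), (n, 37, 16, d, 22), (n, 37, 16, m, 11), (n, 37, 16, q, 14), (n, 37, 16, q, 30), (n, 37, 16, s, 12), (n, 37, 16, v, 25), (n, 37, 28, d, 22), (n, 37, 28, m, 11), (n, 37, 28, q, 14), (n, 37, 28, q, 30), (n, 37, 28, s, 12), (n, 37, 28, v, 25), (n, 37, 3, d, 22), (n, 37, 3, m, 11), (n, 37, 3, q, 14), (n, 37, 3, q, 30), (n, 37, 3, s, 12), (n, 37, 3, v, 25), (n, 37, 32, d, 22), (n, 37, 32, m, 11), (n, 37, 32, q, 14), (n, 37, 32, q, 30), (n, 37, 32, s, 12), (n, 37, 32, v, 25), (n, 37, 34, d, 22), (n, 37, 34, m, 11), (n, 37, 34, q, 14), (n, 37, 34, q, 30), (n, 37, 34, s, 12), (n, 37, 34, v, 25), (n, 37, 8, d, 22), (n, 37, 8, m, 11), (n, 37, 8, q, 14), (n, 37, 8, q, 30), (n, 37, 8, s, 12), (n, 37, 8, v, 25)}
Natural join on C: {(d, 26, 18, u, 38, a, 11), (d, 26, 19, u, 38, a, 11), (d, 26, 34, u, 38, a, 11), (d, 26, 5, u, 38, a, 11), (n, 37, 16, d, 22, w, 33), (n, 37, 16, m, 11, q, 35), (n, 37, 16, m, 11, s, 8), (n, 37, 16, s, 12, r, 5), (n, 37, 28, d, 22, w, 33), (n, 37, 28, m, 11, q, 35), (n, 37, 28, m, 11, s, 8), (n, 37, 28, s, 12, r, 5), (n, 37, 3, d, 22, w, 33), (n, 37, 3, m, 11, q, 35), (n, 37, 3, m, 11, s, 8), (n, 37, 3, s, 12, r, 5), (n, 37, 32, d, 22, w, 33), (n, 37, 32, m, 11, q, 35), (n, 37, 32, m, 11, s, 8), (n, 37, 32, s, 12, r, 5), (n, 37, 34, d, 22, w, 33), (n, 37, 34, m, 11, q, 35), (n, 37, 34, m, 11, s, 8), (n, 37, 34, s, 12, r, 5), (n, 37, 8, d, 22, w, 33), (n, 37, 8, m, 11, q, 35), (n, 37, 8, m, 11, s, 8), (n, 37, 8, s, 12, r, 5)}
Projecting to G (23 duplicate(s) eliminated): {a, q, r, s, w}
Selection G ≠ a: {q, r, s, w}

{q, r, s, w}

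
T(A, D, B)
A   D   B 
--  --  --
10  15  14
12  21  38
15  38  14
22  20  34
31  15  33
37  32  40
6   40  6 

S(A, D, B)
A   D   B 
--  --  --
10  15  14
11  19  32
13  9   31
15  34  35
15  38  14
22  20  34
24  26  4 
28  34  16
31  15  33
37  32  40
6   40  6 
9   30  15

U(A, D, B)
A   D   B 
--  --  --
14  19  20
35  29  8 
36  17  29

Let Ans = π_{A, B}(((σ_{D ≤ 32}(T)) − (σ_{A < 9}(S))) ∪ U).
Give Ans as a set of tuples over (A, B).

{(10, 14), (12, 38), (14, 20), (22, 34), (31, 33), (35, 8), (36, 29), (37, 40)}

Filtering on D ≤ 32 leaves {(10, 15, 14), (12, 21, 38), (22, 20, 34), (31, 15, 33), (37, 32, 40)}.
Filtering on A < 9 leaves {(6, 40, 6)}.
Set difference of the two operands is {(10, 15, 14), (12, 21, 38), (22, 20, 34), (31, 15, 33), (37, 32, 40)}.
Set union of the two operands is {(10, 15, 14), (12, 21, 38), (14, 19, 20), (22, 20, 34), (31, 15, 33), (35, 29, 8), (36, 17, 29), (37, 32, 40)}.
Projecting to A, B: {(10, 14), (12, 38), (14, 20), (22, 34), (31, 33), (35, 8), (36, 29), (37, 40)}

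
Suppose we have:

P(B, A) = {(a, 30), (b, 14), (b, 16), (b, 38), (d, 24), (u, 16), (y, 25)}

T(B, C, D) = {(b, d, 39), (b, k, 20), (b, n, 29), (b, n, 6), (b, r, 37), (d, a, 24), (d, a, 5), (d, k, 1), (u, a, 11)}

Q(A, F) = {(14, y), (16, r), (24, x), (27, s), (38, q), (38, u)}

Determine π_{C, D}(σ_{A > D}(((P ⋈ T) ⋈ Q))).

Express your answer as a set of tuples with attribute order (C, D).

Natural join on B: {(b, 14, d, 39), (b, 14, k, 20), (b, 14, n, 29), (b, 14, n, 6), (b, 14, r, 37), (b, 16, d, 39), (b, 16, k, 20), (b, 16, n, 29), (b, 16, n, 6), (b, 16, r, 37), (b, 38, d, 39), (b, 38, k, 20), (b, 38, n, 29), (b, 38, n, 6), (b, 38, r, 37), (d, 24, a, 24), (d, 24, a, 5), (d, 24, k, 1), (u, 16, a, 11)}
Natural join on A: {(b, 14, d, 39, y), (b, 14, k, 20, y), (b, 14, n, 29, y), (b, 14, n, 6, y), (b, 14, r, 37, y), (b, 16, d, 39, r), (b, 16, k, 20, r), (b, 16, n, 29, r), (b, 16, n, 6, r), (b, 16, r, 37, r), (b, 38, d, 39, q), (b, 38, d, 39, u), (b, 38, k, 20, q), (b, 38, k, 20, u), (b, 38, n, 29, q), (b, 38, n, 29, u), (b, 38, n, 6, q), (b, 38, n, 6, u), (b, 38, r, 37, q), (b, 38, r, 37, u), (d, 24, a, 24, x), (d, 24, a, 5, x), (d, 24, k, 1, x), (u, 16, a, 11, r)}
Apply σ_{A > D}; surviving tuples: {(b, 14, n, 6, y), (b, 16, n, 6, r), (b, 38, k, 20, q), (b, 38, k, 20, u), (b, 38, n, 29, q), (b, 38, n, 29, u), (b, 38, n, 6, q), (b, 38, n, 6, u), (b, 38, r, 37, q), (b, 38, r, 37, u), (d, 24, a, 5, x), (d, 24, k, 1, x), (u, 16, a, 11, r)}
π[C, D]: project onto (C, D) (6 duplicate(s) eliminated) → {(a, 11), (a, 5), (k, 1), (k, 20), (n, 29), (n, 6), (r, 37)}

{(a, 11), (a, 5), (k, 1), (k, 20), (n, 29), (n, 6), (r, 37)}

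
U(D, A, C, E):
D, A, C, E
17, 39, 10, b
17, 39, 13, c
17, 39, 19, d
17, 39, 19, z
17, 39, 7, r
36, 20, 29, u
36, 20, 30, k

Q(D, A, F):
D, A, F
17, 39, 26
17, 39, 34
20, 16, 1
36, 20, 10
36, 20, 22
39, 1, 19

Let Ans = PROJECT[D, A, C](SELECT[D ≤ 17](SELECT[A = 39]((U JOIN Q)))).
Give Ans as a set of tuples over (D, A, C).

U ⋈ Q (natural join on D, A): {(17, 39, 10, b, 26), (17, 39, 10, b, 34), (17, 39, 13, c, 26), (17, 39, 13, c, 34), (17, 39, 19, d, 26), (17, 39, 19, d, 34), (17, 39, 19, z, 26), (17, 39, 19, z, 34), (17, 39, 7, r, 26), (17, 39, 7, r, 34), (36, 20, 29, u, 10), (36, 20, 29, u, 22), (36, 20, 30, k, 10), (36, 20, 30, k, 22)}
Apply σ_{A = 39}; surviving tuples: {(17, 39, 10, b, 26), (17, 39, 10, b, 34), (17, 39, 13, c, 26), (17, 39, 13, c, 34), (17, 39, 19, d, 26), (17, 39, 19, d, 34), (17, 39, 19, z, 26), (17, 39, 19, z, 34), (17, 39, 7, r, 26), (17, 39, 7, r, 34)}
Apply σ_{D ≤ 17}; surviving tuples: {(17, 39, 10, b, 26), (17, 39, 10, b, 34), (17, 39, 13, c, 26), (17, 39, 13, c, 34), (17, 39, 19, d, 26), (17, 39, 19, d, 34), (17, 39, 19, z, 26), (17, 39, 19, z, 34), (17, 39, 7, r, 26), (17, 39, 7, r, 34)}
π_{D, A, C} gives {(17, 39, 10), (17, 39, 13), (17, 39, 19), (17, 39, 7)} (6 duplicate(s) eliminated).

{(17, 39, 10), (17, 39, 13), (17, 39, 19), (17, 39, 7)}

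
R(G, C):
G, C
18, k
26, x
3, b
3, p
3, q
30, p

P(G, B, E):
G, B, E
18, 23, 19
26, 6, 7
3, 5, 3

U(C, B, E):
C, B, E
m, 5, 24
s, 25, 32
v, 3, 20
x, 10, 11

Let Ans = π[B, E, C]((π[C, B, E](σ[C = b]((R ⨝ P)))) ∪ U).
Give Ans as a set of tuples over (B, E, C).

R ⋈ P (natural join on G): {(18, k, 23, 19), (26, x, 6, 7), (3, b, 5, 3), (3, p, 5, 3), (3, q, 5, 3)}
σ[C = b]: keep tuples satisfying C = b → {(3, b, 5, 3)}
Keep only column(s) C, B, E: {(b, 5, 3)}
Taking the union: {(b, 5, 3), (m, 5, 24), (s, 25, 32), (v, 3, 20), (x, 10, 11)}
Keep only column(s) B, E, C: {(10, 11, x), (25, 32, s), (3, 20, v), (5, 24, m), (5, 3, b)}

{(10, 11, x), (25, 32, s), (3, 20, v), (5, 24, m), (5, 3, b)}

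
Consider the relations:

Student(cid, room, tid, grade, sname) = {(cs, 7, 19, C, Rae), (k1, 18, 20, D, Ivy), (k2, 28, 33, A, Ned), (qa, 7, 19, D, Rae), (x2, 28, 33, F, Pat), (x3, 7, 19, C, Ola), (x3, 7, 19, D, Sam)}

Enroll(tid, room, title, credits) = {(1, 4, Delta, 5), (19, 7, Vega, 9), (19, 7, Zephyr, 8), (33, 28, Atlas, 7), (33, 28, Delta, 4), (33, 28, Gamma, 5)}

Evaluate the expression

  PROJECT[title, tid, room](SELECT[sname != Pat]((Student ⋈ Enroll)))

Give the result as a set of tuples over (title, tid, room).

{(Atlas, 33, 28), (Delta, 33, 28), (Gamma, 33, 28), (Vega, 19, 7), (Zephyr, 19, 7)}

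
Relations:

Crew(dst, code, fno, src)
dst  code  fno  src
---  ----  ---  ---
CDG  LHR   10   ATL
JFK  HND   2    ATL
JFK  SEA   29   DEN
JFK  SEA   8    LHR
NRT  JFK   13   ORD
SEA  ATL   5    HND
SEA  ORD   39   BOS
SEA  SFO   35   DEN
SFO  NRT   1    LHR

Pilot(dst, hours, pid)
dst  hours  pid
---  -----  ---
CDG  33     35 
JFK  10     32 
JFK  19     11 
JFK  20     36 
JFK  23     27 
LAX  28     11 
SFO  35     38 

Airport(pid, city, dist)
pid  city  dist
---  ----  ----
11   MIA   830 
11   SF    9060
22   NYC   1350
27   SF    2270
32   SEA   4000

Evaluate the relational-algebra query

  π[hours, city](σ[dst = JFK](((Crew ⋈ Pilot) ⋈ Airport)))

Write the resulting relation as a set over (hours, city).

{(10, SEA), (19, MIA), (19, SF), (23, SF)}

Crew ⋈ Pilot (natural join on dst): {(CDG, LHR, 10, ATL, 33, 35), (JFK, HND, 2, ATL, 10, 32), (JFK, HND, 2, ATL, 19, 11), (JFK, HND, 2, ATL, 20, 36), (JFK, HND, 2, ATL, 23, 27), (JFK, SEA, 29, DEN, 10, 32), (JFK, SEA, 29, DEN, 19, 11), (JFK, SEA, 29, DEN, 20, 36), (JFK, SEA, 29, DEN, 23, 27), (JFK, SEA, 8, LHR, 10, 32), (JFK, SEA, 8, LHR, 19, 11), (JFK, SEA, 8, LHR, 20, 36), (JFK, SEA, 8, LHR, 23, 27), (SFO, NRT, 1, LHR, 35, 38)}
(Crew ⋈ Pilot) ⋈ Airport (natural join on pid): {(JFK, HND, 2, ATL, 10, 32, SEA, 4000), (JFK, HND, 2, ATL, 19, 11, MIA, 830), (JFK, HND, 2, ATL, 19, 11, SF, 9060), (JFK, HND, 2, ATL, 23, 27, SF, 2270), (JFK, SEA, 29, DEN, 10, 32, SEA, 4000), (JFK, SEA, 29, DEN, 19, 11, MIA, 830), (JFK, SEA, 29, DEN, 19, 11, SF, 9060), (JFK, SEA, 29, DEN, 23, 27, SF, 2270), (JFK, SEA, 8, LHR, 10, 32, SEA, 4000), (JFK, SEA, 8, LHR, 19, 11, MIA, 830), (JFK, SEA, 8, LHR, 19, 11, SF, 9060), (JFK, SEA, 8, LHR, 23, 27, SF, 2270)}
Apply σ_{dst = JFK}; surviving tuples: {(JFK, HND, 2, ATL, 10, 32, SEA, 4000), (JFK, HND, 2, ATL, 19, 11, MIA, 830), (JFK, HND, 2, ATL, 19, 11, SF, 9060), (JFK, HND, 2, ATL, 23, 27, SF, 2270), (JFK, SEA, 29, DEN, 10, 32, SEA, 4000), (JFK, SEA, 29, DEN, 19, 11, MIA, 830), (JFK, SEA, 29, DEN, 19, 11, SF, 9060), (JFK, SEA, 29, DEN, 23, 27, SF, 2270), (JFK, SEA, 8, LHR, 10, 32, SEA, 4000), (JFK, SEA, 8, LHR, 19, 11, MIA, 830), (JFK, SEA, 8, LHR, 19, 11, SF, 9060), (JFK, SEA, 8, LHR, 23, 27, SF, 2270)}
Projecting to hours, city (8 duplicate(s) eliminated): {(10, SEA), (19, MIA), (19, SF), (23, SF)}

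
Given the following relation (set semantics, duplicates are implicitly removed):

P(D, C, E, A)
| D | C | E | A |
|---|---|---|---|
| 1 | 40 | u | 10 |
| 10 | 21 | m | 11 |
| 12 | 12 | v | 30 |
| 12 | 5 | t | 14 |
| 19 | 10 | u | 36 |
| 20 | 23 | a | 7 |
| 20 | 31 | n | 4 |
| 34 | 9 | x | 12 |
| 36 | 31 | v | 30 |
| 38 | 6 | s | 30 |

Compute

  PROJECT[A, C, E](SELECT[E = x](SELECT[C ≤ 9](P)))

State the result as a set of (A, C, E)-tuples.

{(12, 9, x)}

σ[C ≤ 9]: keep tuples satisfying C ≤ 9 → {(12, 5, t, 14), (34, 9, x, 12), (38, 6, s, 30)}
σ[E = x]: keep tuples satisfying E = x → {(34, 9, x, 12)}
π[A, C, E]: project onto (A, C, E) → {(12, 9, x)}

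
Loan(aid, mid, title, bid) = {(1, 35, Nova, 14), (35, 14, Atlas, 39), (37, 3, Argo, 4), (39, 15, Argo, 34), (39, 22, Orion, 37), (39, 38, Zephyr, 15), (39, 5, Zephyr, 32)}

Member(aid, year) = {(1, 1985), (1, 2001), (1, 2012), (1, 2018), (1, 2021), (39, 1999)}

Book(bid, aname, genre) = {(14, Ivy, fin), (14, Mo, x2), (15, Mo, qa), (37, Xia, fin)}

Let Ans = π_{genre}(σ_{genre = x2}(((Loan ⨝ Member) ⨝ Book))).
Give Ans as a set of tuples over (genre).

Joining Loan and Member on aid yields {(1, 35, Nova, 14, 1985), (1, 35, Nova, 14, 2001), (1, 35, Nova, 14, 2012), (1, 35, Nova, 14, 2018), (1, 35, Nova, 14, 2021), (39, 15, Argo, 34, 1999), (39, 22, Orion, 37, 1999), (39, 38, Zephyr, 15, 1999), (39, 5, Zephyr, 32, 1999)}.
Joining (Loan ⨝ Member) and Book on bid yields {(1, 35, Nova, 14, 1985, Ivy, fin), (1, 35, Nova, 14, 1985, Mo, x2), (1, 35, Nova, 14, 2001, Ivy, fin), (1, 35, Nova, 14, 2001, Mo, x2), (1, 35, Nova, 14, 2012, Ivy, fin), (1, 35, Nova, 14, 2012, Mo, x2), (1, 35, Nova, 14, 2018, Ivy, fin), (1, 35, Nova, 14, 2018, Mo, x2), (1, 35, Nova, 14, 2021, Ivy, fin), (1, 35, Nova, 14, 2021, Mo, x2), (39, 22, Orion, 37, 1999, Xia, fin), (39, 38, Zephyr, 15, 1999, Mo, qa)}.
σ[genre = x2]: keep tuples satisfying genre = x2 → {(1, 35, Nova, 14, 1985, Mo, x2), (1, 35, Nova, 14, 2001, Mo, x2), (1, 35, Nova, 14, 2012, Mo, x2), (1, 35, Nova, 14, 2018, Mo, x2), (1, 35, Nova, 14, 2021, Mo, x2)}
π_{genre} gives {x2} (4 duplicate(s) eliminated).

{x2}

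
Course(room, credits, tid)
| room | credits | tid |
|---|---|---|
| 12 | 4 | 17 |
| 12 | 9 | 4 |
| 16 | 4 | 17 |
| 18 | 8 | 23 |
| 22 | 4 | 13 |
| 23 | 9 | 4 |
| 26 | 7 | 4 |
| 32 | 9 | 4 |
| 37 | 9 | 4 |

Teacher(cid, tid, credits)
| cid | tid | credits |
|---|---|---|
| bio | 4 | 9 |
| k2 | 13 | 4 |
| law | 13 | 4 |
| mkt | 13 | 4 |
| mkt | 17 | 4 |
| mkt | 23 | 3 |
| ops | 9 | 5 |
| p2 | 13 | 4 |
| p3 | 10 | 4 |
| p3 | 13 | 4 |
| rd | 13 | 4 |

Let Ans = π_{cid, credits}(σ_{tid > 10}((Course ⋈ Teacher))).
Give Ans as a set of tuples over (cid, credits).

{(k2, 4), (law, 4), (mkt, 4), (p2, 4), (p3, 4), (rd, 4)}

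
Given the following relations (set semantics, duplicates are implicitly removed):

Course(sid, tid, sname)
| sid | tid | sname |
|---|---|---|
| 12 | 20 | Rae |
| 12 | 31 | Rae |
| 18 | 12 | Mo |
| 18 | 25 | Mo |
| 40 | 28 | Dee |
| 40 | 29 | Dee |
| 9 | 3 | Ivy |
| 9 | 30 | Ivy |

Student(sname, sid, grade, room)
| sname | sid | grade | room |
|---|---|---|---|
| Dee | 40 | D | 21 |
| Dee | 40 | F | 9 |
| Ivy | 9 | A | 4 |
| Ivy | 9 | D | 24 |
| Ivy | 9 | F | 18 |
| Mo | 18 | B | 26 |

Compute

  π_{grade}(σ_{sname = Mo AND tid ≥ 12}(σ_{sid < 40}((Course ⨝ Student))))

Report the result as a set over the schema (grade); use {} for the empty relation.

{B}

Course ⋈ Student (natural join on sid, sname): {(18, 12, Mo, B, 26), (18, 25, Mo, B, 26), (40, 28, Dee, D, 21), (40, 28, Dee, F, 9), (40, 29, Dee, D, 21), (40, 29, Dee, F, 9), (9, 3, Ivy, A, 4), (9, 3, Ivy, D, 24), (9, 3, Ivy, F, 18), (9, 30, Ivy, A, 4), (9, 30, Ivy, D, 24), (9, 30, Ivy, F, 18)}
Apply σ_{sid < 40}; surviving tuples: {(18, 12, Mo, B, 26), (18, 25, Mo, B, 26), (9, 3, Ivy, A, 4), (9, 3, Ivy, D, 24), (9, 3, Ivy, F, 18), (9, 30, Ivy, A, 4), (9, 30, Ivy, D, 24), (9, 30, Ivy, F, 18)}
Apply σ_{sname = Mo AND tid ≥ 12}; surviving tuples: {(18, 12, Mo, B, 26), (18, 25, Mo, B, 26)}
π[grade]: project onto (grade) (1 duplicate(s) eliminated) → {B}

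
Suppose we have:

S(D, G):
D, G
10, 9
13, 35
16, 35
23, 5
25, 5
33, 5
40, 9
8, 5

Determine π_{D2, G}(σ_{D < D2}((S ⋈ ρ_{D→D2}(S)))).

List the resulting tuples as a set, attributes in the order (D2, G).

ρ[D→D2]: schema becomes (D2, G); tuples unchanged.
Joining S and ρ_{D→D2}(S) on G yields {(10, 9, 10), (10, 9, 40), (13, 35, 13), (13, 35, 16), (16, 35, 13), (16, 35, 16), (23, 5, 23), (23, 5, 25), (23, 5, 33), (23, 5, 8), (25, 5, 23), (25, 5, 25), (25, 5, 33), (25, 5, 8), (33, 5, 23), (33, 5, 25), (33, 5, 33), (33, 5, 8), (40, 9, 10), (40, 9, 40), (8, 5, 23), (8, 5, 25), (8, 5, 33), (8, 5, 8)}.
Selection D < D2: {(10, 9, 40), (13, 35, 16), (23, 5, 25), (23, 5, 33), (25, 5, 33), (8, 5, 23), (8, 5, 25), (8, 5, 33)}
π[D2, G]: project onto (D2, G) (3 duplicate(s) eliminated) → {(16, 35), (23, 5), (25, 5), (33, 5), (40, 9)}

{(16, 35), (23, 5), (25, 5), (33, 5), (40, 9)}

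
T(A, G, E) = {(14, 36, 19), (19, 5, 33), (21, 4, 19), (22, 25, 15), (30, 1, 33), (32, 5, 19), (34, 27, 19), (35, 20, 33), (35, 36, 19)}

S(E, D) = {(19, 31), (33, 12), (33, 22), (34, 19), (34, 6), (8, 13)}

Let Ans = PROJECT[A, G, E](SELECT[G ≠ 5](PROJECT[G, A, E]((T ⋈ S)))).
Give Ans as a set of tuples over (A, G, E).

Joining T and S on E yields {(14, 36, 19, 31), (19, 5, 33, 12), (19, 5, 33, 22), (21, 4, 19, 31), (30, 1, 33, 12), (30, 1, 33, 22), (32, 5, 19, 31), (34, 27, 19, 31), (35, 20, 33, 12), (35, 20, 33, 22), (35, 36, 19, 31)}.
Projecting to G, A, E (3 duplicate(s) eliminated): {(1, 30, 33), (20, 35, 33), (27, 34, 19), (36, 14, 19), (36, 35, 19), (4, 21, 19), (5, 19, 33), (5, 32, 19)}
σ[G ≠ 5]: keep tuples satisfying G ≠ 5 → {(1, 30, 33), (20, 35, 33), (27, 34, 19), (36, 14, 19), (36, 35, 19), (4, 21, 19)}
Projecting to A, G, E: {(14, 36, 19), (21, 4, 19), (30, 1, 33), (34, 27, 19), (35, 20, 33), (35, 36, 19)}

{(14, 36, 19), (21, 4, 19), (30, 1, 33), (34, 27, 19), (35, 20, 33), (35, 36, 19)}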